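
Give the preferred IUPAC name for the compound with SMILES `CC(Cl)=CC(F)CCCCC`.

Counting along the main chain through the multiple bond gives 9 carbons: the parent is nonane.
The chain contains a C=C double bond, so the unsaturation ending is -ene.
Number the chain so that numbering from this end puts the double bond at C-2 rather than C-7.
This places the double bond between C-2 and C-3; a chloro group at C-2; a fluoro group at C-4.
Prefixes are listed alphabetically: chloro, fluoro.
Putting it together: 2-chloro-4-fluoronon-2-ene.

2-chloro-4-fluoronon-2-ene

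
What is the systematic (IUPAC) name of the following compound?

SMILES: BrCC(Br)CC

1,2-dibromobutane

The longest continuous carbon chain has 4 atoms, so the parent hydride is butane.
The numbering direction is chosen so that the substituent locant set {1,2} is lower than {3,4} at the first point of difference.
This places bromo groups at C-1 and C-2.
The name is 1,2-dibromobutane.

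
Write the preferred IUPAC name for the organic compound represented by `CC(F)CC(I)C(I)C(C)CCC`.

2-fluoro-4,5-diiodo-6-methylnonane

The longest carbon chain is 9 atoms: the parent is nonane.
Number the chain so that the substituent locant set {2,4,5,6} is lower than {4,5,6,8} at the first point of difference.
This places a fluoro group at C-2; iodo groups at C-4 and C-5; a methyl group at C-6.
Prefixes are listed alphabetically: fluoro, iodo, methyl.
The name is 2-fluoro-4,5-diiodo-6-methylnonane.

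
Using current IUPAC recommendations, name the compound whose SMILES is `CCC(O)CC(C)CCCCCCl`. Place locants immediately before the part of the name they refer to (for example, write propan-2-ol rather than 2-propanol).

Counting along the main chain through the –OH group gives 10 carbons: the parent is decane.
An alcohol (–OH) is the principal characteristic group, giving the suffix -ol.
Number the chain so that numbering from this end puts the hydroxyl group at C-3 rather than C-8.
That gives the hydroxyl at C-3; a chloro group at C-10; a methyl group at C-5.
Substituent prefixes are cited in alphabetical order (multiplying prefixes like di-/tri- are ignored for ordering).
Putting it together: 10-chloro-5-methyldecan-3-ol.

10-chloro-5-methyldecan-3-ol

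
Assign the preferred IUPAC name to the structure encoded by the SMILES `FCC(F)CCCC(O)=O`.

5,6-difluorohexanoic acid

The longest chain bearing the –COOH group is 6 carbons long (hexane).
A carboxylic acid (terminal –COOH) is the principal characteristic group, giving the suffix -oic acid.
Choose the numbering such that the carboxylic acid carbon is C-1 by definition.
This places fluoro groups at C-5 and C-6.
The name is 5,6-difluorohexanoic acid.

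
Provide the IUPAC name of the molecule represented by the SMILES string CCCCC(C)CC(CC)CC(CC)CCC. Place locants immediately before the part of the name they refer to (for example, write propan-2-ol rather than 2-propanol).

The longest carbon chain is 12 atoms: the parent is dodecane.
Choose the numbering such that the substituent locant set {4,6,8} is lower than {5,7,9} at the first point of difference.
With this numbering: ethyl groups at C-4 and C-6; a methyl group at C-8.
Prefixes are listed alphabetically: ethyl, methyl.
Assembling the pieces gives 4,6-diethyl-8-methyldodecane.

4,6-diethyl-8-methyldodecane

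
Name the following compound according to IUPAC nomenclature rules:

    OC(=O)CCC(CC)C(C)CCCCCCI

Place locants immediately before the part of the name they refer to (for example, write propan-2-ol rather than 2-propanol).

4-ethyl-11-iodo-5-methylundecanoic acid

The longest carbon chain that includes the –COOH group has 11 carbons, so the parent hydride is undecane.
The highest-priority functional group is a carboxylic acid (terminal –COOH), so the name ends in -oic acid.
Number the chain so that the carboxylic acid carbon is C-1 by definition.
This places an ethyl group at C-4; an iodo group at C-11; a methyl group at C-5.
The substituents are ordered alphabetically, ignoring any di-/tri- multipliers.
Putting it together: 4-ethyl-11-iodo-5-methylundecanoic acid.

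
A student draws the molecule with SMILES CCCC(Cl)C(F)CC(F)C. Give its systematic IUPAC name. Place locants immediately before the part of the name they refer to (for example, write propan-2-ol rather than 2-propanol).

The longest continuous carbon chain has 8 atoms, so the parent hydride is octane.
The numbering direction is chosen so that the substituent locant set {2,4,5} is lower than {4,5,7} at the first point of difference.
This places a chloro group at C-5; fluoro groups at C-2 and C-4.
Prefixes are listed alphabetically: chloro, fluoro.
Putting it together: 5-chloro-2,4-difluorooctane.

5-chloro-2,4-difluorooctane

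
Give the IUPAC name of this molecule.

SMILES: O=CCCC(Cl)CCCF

4-chloro-7-fluoroheptanal

Counting along the main chain through the –CHO group gives 7 carbons: the parent is heptane.
The principal characteristic group is an aldehyde (terminal –CHO), named with the suffix -al.
Choose the numbering such that the aldehyde carbon is C-1 by definition.
That gives a chloro group at C-4; a fluoro group at C-7.
Substituent prefixes are cited in alphabetical order (multiplying prefixes like di-/tri- are ignored for ordering).
The name is 4-chloro-7-fluoroheptanal.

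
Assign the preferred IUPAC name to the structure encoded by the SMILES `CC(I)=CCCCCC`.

2-iodooct-2-ene

The longest chain bearing the multiple bond is 8 carbons long (octane).
There is one C=C double bond, indicated by the ending -ene.
Choose the numbering such that numbering from this end puts the double bond at C-2 rather than C-6.
With this numbering: the double bond between C-2 and C-3; an iodo group at C-2.
Putting it together: 2-iodooct-2-ene.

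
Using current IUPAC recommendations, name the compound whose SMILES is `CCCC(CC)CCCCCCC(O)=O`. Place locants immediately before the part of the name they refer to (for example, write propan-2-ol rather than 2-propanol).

8-ethylundecanoic acid

The longest chain bearing the –COOH group is 11 carbons long (undecane).
The highest-priority functional group is a carboxylic acid (terminal –COOH), so the name ends in -oic acid.
Number the chain so that the carboxylic acid carbon is C-1 by definition.
That gives an ethyl group at C-8.
Assembling the pieces gives 8-ethylundecanoic acid.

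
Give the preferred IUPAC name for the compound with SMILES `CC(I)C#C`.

The longest chain bearing the multiple bond is 4 carbons long (butane).
There is one C≡C triple bond, indicated by the ending -yne.
Choose the numbering such that numbering from this end puts the triple bond at C-1 rather than C-3.
That gives the triple bond between C-1 and C-2; an iodo group at C-3.
Putting it together: 3-iodobut-1-yne.

3-iodobut-1-yne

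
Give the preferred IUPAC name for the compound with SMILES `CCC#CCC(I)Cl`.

Counting along the main chain through the multiple bond gives 6 carbons: the parent is hexane.
There is one C≡C triple bond, indicated by the ending -yne.
Number the chain so that the substituent locant set {1,1} is lower than {6,6} at the first point of difference.
That gives the triple bond between C-3 and C-4; a chloro group at C-1; an iodo group at C-1.
The substituents are ordered alphabetically, ignoring any di-/tri- multipliers.
Putting it together: 1-chloro-1-iodohex-3-yne.

1-chloro-1-iodohex-3-yne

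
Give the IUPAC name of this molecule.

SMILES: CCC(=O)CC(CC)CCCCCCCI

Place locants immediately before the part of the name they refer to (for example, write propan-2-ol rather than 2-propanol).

5-ethyl-12-iodododecan-3-one

Counting along the main chain through the carbonyl gives 12 carbons: the parent is dodecane.
The highest-priority functional group is a ketone (C=O on an internal carbon), so the name ends in -one.
The numbering direction is chosen so that numbering from this end puts the carbonyl group at C-3 rather than C-10.
That gives the carbonyl at C-3; an ethyl group at C-5; an iodo group at C-12.
Substituent prefixes are cited in alphabetical order (multiplying prefixes like di-/tri- are ignored for ordering).
Assembling the pieces gives 5-ethyl-12-iodododecan-3-one.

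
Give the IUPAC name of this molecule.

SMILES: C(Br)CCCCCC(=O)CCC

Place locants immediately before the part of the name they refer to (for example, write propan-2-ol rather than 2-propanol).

The longest carbon chain that includes the carbonyl has 10 carbons, so the parent hydride is decane.
The principal characteristic group is a ketone (C=O on an internal carbon), named with the suffix -one.
Choose the numbering such that numbering from this end puts the carbonyl group at C-4 rather than C-7.
This places the carbonyl at C-4; a bromo group at C-10.
The name is 10-bromodecan-4-one.

10-bromodecan-4-one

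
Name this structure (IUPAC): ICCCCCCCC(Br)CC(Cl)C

The longest carbon chain is 11 atoms: the parent is undecane.
Choose the numbering such that the substituent locant set {1,8,10} is lower than {2,4,11} at the first point of difference.
That gives a bromo group at C-8; a chloro group at C-10; an iodo group at C-1.
Substituent prefixes are cited in alphabetical order (multiplying prefixes like di-/tri- are ignored for ordering).
Assembling the pieces gives 8-bromo-10-chloro-1-iodoundecane.

8-bromo-10-chloro-1-iodoundecane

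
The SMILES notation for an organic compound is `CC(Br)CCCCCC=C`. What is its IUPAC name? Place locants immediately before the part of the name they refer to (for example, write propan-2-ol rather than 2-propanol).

The longest chain bearing the multiple bond is 9 carbons long (nonane).
A C=C double bond in the chain gives the infix -ene-.
The numbering direction is chosen so that numbering from this end puts the double bond at C-1 rather than C-8.
With this numbering: the double bond between C-1 and C-2; a bromo group at C-8.
Assembling the pieces gives 8-bromonon-1-ene.

8-bromonon-1-ene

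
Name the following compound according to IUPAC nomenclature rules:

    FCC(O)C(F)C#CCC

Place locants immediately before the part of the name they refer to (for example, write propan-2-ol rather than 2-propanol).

1,3-difluorohept-4-yn-2-ol

Counting along the main chain through the –OH group and the multiple bond gives 7 carbons: the parent is heptane.
The highest-priority functional group is an alcohol (–OH), so the name ends in -ol.
A C≡C triple bond in the chain gives the infix -yne-.
Choose the numbering such that numbering from this end puts the hydroxyl group at C-2 rather than C-6.
With this numbering: the hydroxyl at C-2; the triple bond between C-4 and C-5; fluoro groups at C-1 and C-3.
Putting it together: 1,3-difluorohept-4-yn-2-ol.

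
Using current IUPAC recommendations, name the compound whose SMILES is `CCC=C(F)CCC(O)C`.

5-fluorooct-5-en-2-ol

The longest chain bearing the –OH group and the multiple bond is 8 carbons long (octane).
The highest-priority functional group is an alcohol (–OH), so the name ends in -ol.
There is one C=C double bond, indicated by the ending -ene.
The numbering direction is chosen so that numbering from this end puts the hydroxyl group at C-2 rather than C-7.
That gives the hydroxyl at C-2; the double bond between C-5 and C-6; a fluoro group at C-5.
Putting it together: 5-fluorooct-5-en-2-ol.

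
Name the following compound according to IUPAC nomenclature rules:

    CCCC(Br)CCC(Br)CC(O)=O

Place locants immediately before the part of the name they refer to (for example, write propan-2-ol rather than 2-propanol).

The longest chain bearing the –COOH group is 9 carbons long (nonane).
The principal characteristic group is a carboxylic acid (terminal –COOH), named with the suffix -oic acid.
Choose the numbering such that the carboxylic acid carbon is C-1 by definition.
That gives bromo groups at C-3 and C-6.
Assembling the pieces gives 3,6-dibromononanoic acid.

3,6-dibromononanoic acid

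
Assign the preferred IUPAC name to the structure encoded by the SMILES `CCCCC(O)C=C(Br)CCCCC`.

7-bromododec-6-en-5-ol

The longest chain bearing the –OH group and the multiple bond is 12 carbons long (dodecane).
An alcohol (–OH) is the principal characteristic group, giving the suffix -ol.
The chain contains a C=C double bond, so the unsaturation ending is -ene.
Choose the numbering such that numbering from this end puts the hydroxyl group at C-5 rather than C-8.
This places the hydroxyl at C-5; the double bond between C-6 and C-7; a bromo group at C-7.
Putting it together: 7-bromododec-6-en-5-ol.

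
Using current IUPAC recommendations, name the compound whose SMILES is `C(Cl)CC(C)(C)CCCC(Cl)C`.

1,7-dichloro-3,3-dimethyloctane

The longest carbon chain is 8 atoms: the parent is octane.
Number the chain so that the substituent locant set {1,3,3,7} is lower than {2,6,6,8} at the first point of difference.
This places chloro groups at C-1 and C-7; two methyl groups at C-3.
Prefixes are listed alphabetically: chloro, methyl.
Putting it together: 1,7-dichloro-3,3-dimethyloctane.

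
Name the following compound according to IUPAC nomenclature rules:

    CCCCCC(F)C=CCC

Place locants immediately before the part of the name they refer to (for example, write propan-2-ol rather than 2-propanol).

5-fluorodec-3-ene

Counting along the main chain through the multiple bond gives 10 carbons: the parent is decane.
There is one C=C double bond, indicated by the ending -ene.
Number the chain so that numbering from this end puts the double bond at C-3 rather than C-7.
This places the double bond between C-3 and C-4; a fluoro group at C-5.
The name is 5-fluorodec-3-ene.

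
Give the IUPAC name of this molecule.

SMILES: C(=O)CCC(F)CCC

Counting along the main chain through the –CHO group gives 7 carbons: the parent is heptane.
An aldehyde (terminal –CHO) is the principal characteristic group, giving the suffix -al.
Number the chain so that the aldehyde carbon is C-1 by definition.
That gives a fluoro group at C-4.
The name is 4-fluoroheptanal.

4-fluoroheptanal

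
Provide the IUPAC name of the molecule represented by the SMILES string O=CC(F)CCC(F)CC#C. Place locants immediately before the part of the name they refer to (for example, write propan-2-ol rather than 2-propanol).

Counting along the main chain through the –CHO group and the multiple bond gives 8 carbons: the parent is octane.
An aldehyde (terminal –CHO) is the principal characteristic group, giving the suffix -al.
A C≡C triple bond in the chain gives the infix -yne-.
Choose the numbering such that the aldehyde carbon is C-1 by definition.
This places the triple bond between C-7 and C-8; fluoro groups at C-2 and C-5.
Assembling the pieces gives 2,5-difluorooct-7-ynal.

2,5-difluorooct-7-ynal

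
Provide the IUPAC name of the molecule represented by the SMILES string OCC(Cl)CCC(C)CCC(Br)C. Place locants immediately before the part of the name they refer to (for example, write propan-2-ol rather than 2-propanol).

Counting along the main chain through the –OH group gives 9 carbons: the parent is nonane.
The highest-priority functional group is an alcohol (–OH), so the name ends in -ol.
Choose the numbering such that numbering from this end puts the hydroxyl group at C-1 rather than C-9.
That gives the hydroxyl at C-1; a bromo group at C-8; a chloro group at C-2; a methyl group at C-5.
Substituent prefixes are cited in alphabetical order (multiplying prefixes like di-/tri- are ignored for ordering).
Assembling the pieces gives 8-bromo-2-chloro-5-methylnonan-1-ol.

8-bromo-2-chloro-5-methylnonan-1-ol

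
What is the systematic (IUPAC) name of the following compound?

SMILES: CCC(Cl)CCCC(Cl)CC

The parent chain contains 9 carbons (nonane).
Both numbering directions give the same locant set; either may be used.
That gives chloro groups at C-3 and C-7.
The name is 3,7-dichlorononane.

3,7-dichlorononane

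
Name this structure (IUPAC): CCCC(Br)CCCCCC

The longest continuous carbon chain has 10 atoms, so the parent hydride is decane.
The numbering direction is chosen so that the substituent locant set {4} is lower than {7} at the first point of difference.
That gives a bromo group at C-4.
The name is 4-bromodecane.

4-bromodecane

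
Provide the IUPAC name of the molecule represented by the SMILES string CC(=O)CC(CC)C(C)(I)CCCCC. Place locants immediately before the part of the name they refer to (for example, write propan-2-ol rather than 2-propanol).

4-ethyl-5-iodo-5-methyldecan-2-one

The longest chain bearing the carbonyl is 10 carbons long (decane).
A ketone (C=O on an internal carbon) is the principal characteristic group, giving the suffix -one.
Choose the numbering such that numbering from this end puts the carbonyl group at C-2 rather than C-9.
With this numbering: the carbonyl at C-2; an ethyl group at C-4; an iodo group at C-5; a methyl group at C-5.
The substituents are ordered alphabetically, ignoring any di-/tri- multipliers.
Assembling the pieces gives 4-ethyl-5-iodo-5-methyldecan-2-one.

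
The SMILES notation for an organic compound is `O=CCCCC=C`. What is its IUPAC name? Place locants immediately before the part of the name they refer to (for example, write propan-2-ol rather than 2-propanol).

The longest carbon chain that includes the –CHO group and the multiple bond has 6 carbons, so the parent hydride is hexane.
An aldehyde (terminal –CHO) is the principal characteristic group, giving the suffix -al.
The chain contains a C=C double bond, so the unsaturation ending is -ene.
Number the chain so that the aldehyde carbon is C-1 by definition.
With this numbering: the double bond between C-5 and C-6.
The name is hex-5-enal.

hex-5-enal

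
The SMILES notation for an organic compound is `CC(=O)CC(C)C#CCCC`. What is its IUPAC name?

4-methylnon-5-yn-2-one

The longest chain bearing the carbonyl and the multiple bond is 9 carbons long (nonane).
The principal characteristic group is a ketone (C=O on an internal carbon), named with the suffix -one.
The chain contains a C≡C triple bond, so the unsaturation ending is -yne.
Number the chain so that numbering from this end puts the carbonyl group at C-2 rather than C-8.
With this numbering: the carbonyl at C-2; the triple bond between C-5 and C-6; a methyl group at C-4.
The name is 4-methylnon-5-yn-2-one.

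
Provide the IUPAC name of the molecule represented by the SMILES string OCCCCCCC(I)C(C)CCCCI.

7,12-diiodo-8-methyldodecan-1-ol

Counting along the main chain through the –OH group gives 12 carbons: the parent is dodecane.
The highest-priority functional group is an alcohol (–OH), so the name ends in -ol.
The numbering direction is chosen so that numbering from this end puts the hydroxyl group at C-1 rather than C-12.
With this numbering: the hydroxyl at C-1; iodo groups at C-7 and C-12; a methyl group at C-8.
The substituents are ordered alphabetically, ignoring any di-/tri- multipliers.
Putting it together: 7,12-diiodo-8-methyldodecan-1-ol.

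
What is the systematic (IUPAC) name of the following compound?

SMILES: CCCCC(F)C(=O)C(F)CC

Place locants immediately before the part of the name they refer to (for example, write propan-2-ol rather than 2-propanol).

3,5-difluorononan-4-one

Counting along the main chain through the carbonyl gives 9 carbons: the parent is nonane.
A ketone (C=O on an internal carbon) is the principal characteristic group, giving the suffix -one.
Choose the numbering such that numbering from this end puts the carbonyl group at C-4 rather than C-6.
That gives the carbonyl at C-4; fluoro groups at C-3 and C-5.
The name is 3,5-difluorononan-4-one.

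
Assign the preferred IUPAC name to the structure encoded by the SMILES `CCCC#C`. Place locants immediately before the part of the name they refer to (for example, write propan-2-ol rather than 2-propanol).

pent-1-yne

The longest carbon chain that includes the multiple bond has 5 carbons, so the parent hydride is pentane.
The chain contains a C≡C triple bond, so the unsaturation ending is -yne.
Number the chain so that numbering from this end puts the triple bond at C-1 rather than C-4.
This places the triple bond between C-1 and C-2.
Assembling the pieces gives pent-1-yne.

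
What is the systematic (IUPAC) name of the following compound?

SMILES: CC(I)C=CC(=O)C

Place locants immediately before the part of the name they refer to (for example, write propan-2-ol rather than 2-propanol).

5-iodohex-3-en-2-one

The longest chain bearing the carbonyl and the multiple bond is 6 carbons long (hexane).
The principal characteristic group is a ketone (C=O on an internal carbon), named with the suffix -one.
The chain contains a C=C double bond, so the unsaturation ending is -ene.
The numbering direction is chosen so that numbering from this end puts the carbonyl group at C-2 rather than C-5.
That gives the carbonyl at C-2; the double bond between C-3 and C-4; an iodo group at C-5.
Assembling the pieces gives 5-iodohex-3-en-2-one.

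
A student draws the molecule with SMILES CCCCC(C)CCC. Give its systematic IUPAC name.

The longest carbon chain is 8 atoms: the parent is octane.
Choose the numbering such that the substituent locant set {4} is lower than {5} at the first point of difference.
This places a methyl group at C-4.
Assembling the pieces gives 4-methyloctane.

4-methyloctane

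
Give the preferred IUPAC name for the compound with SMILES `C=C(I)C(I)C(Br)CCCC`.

The longest chain bearing the multiple bond is 8 carbons long (octane).
There is one C=C double bond, indicated by the ending -ene.
Number the chain so that numbering from this end puts the double bond at C-1 rather than C-7.
This places the double bond between C-1 and C-2; a bromo group at C-4; iodo groups at C-2 and C-3.
Substituent prefixes are cited in alphabetical order (multiplying prefixes like di-/tri- are ignored for ordering).
Putting it together: 4-bromo-2,3-diiodooct-1-ene.

4-bromo-2,3-diiodooct-1-ene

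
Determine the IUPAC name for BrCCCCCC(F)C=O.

Counting along the main chain through the –CHO group gives 7 carbons: the parent is heptane.
The principal characteristic group is an aldehyde (terminal –CHO), named with the suffix -al.
Choose the numbering such that the aldehyde carbon is C-1 by definition.
That gives a bromo group at C-7; a fluoro group at C-2.
The substituents are ordered alphabetically, ignoring any di-/tri- multipliers.
Assembling the pieces gives 7-bromo-2-fluoroheptanal.

7-bromo-2-fluoroheptanal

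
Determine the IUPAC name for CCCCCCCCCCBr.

1-bromodecane

The longest continuous carbon chain has 10 atoms, so the parent hydride is decane.
Choose the numbering such that the substituent locant set {1} is lower than {10} at the first point of difference.
This places a bromo group at C-1.
Putting it together: 1-bromodecane.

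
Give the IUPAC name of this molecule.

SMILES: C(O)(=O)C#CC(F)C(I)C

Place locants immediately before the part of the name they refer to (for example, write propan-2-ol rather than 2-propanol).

The longest chain bearing the –COOH group and the multiple bond is 6 carbons long (hexane).
The highest-priority functional group is a carboxylic acid (terminal –COOH), so the name ends in -oic acid.
A C≡C triple bond in the chain gives the infix -yne-.
Number the chain so that the carboxylic acid carbon is C-1 by definition.
That gives the triple bond between C-2 and C-3; a fluoro group at C-4; an iodo group at C-5.
The substituents are ordered alphabetically, ignoring any di-/tri- multipliers.
Putting it together: 4-fluoro-5-iodohex-2-ynoic acid.

4-fluoro-5-iodohex-2-ynoic acid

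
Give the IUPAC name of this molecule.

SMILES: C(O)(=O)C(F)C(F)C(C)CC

The longest chain bearing the –COOH group is 6 carbons long (hexane).
The principal characteristic group is a carboxylic acid (terminal –COOH), named with the suffix -oic acid.
Number the chain so that the carboxylic acid carbon is C-1 by definition.
With this numbering: fluoro groups at C-2 and C-3; a methyl group at C-4.
The substituents are ordered alphabetically, ignoring any di-/tri- multipliers.
The name is 2,3-difluoro-4-methylhexanoic acid.

2,3-difluoro-4-methylhexanoic acid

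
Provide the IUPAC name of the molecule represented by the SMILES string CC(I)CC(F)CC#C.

4-fluoro-6-iodohept-1-yne

The longest chain bearing the multiple bond is 7 carbons long (heptane).
There is one C≡C triple bond, indicated by the ending -yne.
The numbering direction is chosen so that numbering from this end puts the triple bond at C-1 rather than C-6.
That gives the triple bond between C-1 and C-2; a fluoro group at C-4; an iodo group at C-6.
Substituent prefixes are cited in alphabetical order (multiplying prefixes like di-/tri- are ignored for ordering).
Putting it together: 4-fluoro-6-iodohept-1-yne.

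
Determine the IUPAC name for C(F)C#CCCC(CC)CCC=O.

The longest chain bearing the –CHO group and the multiple bond is 9 carbons long (nonane).
The principal characteristic group is an aldehyde (terminal –CHO), named with the suffix -al.
A C≡C triple bond in the chain gives the infix -yne-.
Number the chain so that the aldehyde carbon is C-1 by definition.
This places the triple bond between C-7 and C-8; an ethyl group at C-4; a fluoro group at C-9.
The substituents are ordered alphabetically, ignoring any di-/tri- multipliers.
Assembling the pieces gives 4-ethyl-9-fluoronon-7-ynal.

4-ethyl-9-fluoronon-7-ynal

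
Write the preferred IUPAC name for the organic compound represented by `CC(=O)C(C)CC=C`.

The longest chain bearing the carbonyl and the multiple bond is 6 carbons long (hexane).
The highest-priority functional group is a ketone (C=O on an internal carbon), so the name ends in -one.
A C=C double bond in the chain gives the infix -ene-.
Number the chain so that numbering from this end puts the carbonyl group at C-2 rather than C-5.
This places the carbonyl at C-2; the double bond between C-5 and C-6; a methyl group at C-3.
The name is 3-methylhex-5-en-2-one.

3-methylhex-5-en-2-one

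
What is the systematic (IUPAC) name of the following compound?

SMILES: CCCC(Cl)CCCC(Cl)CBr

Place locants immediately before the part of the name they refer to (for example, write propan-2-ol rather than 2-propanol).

The longest carbon chain is 9 atoms: the parent is nonane.
Choose the numbering such that the substituent locant set {1,2,6} is lower than {4,8,9} at the first point of difference.
This places a bromo group at C-1; chloro groups at C-2 and C-6.
Substituent prefixes are cited in alphabetical order (multiplying prefixes like di-/tri- are ignored for ordering).
Putting it together: 1-bromo-2,6-dichlorononane.

1-bromo-2,6-dichlorononane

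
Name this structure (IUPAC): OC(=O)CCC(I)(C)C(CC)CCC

5-ethyl-4-iodo-4-methyloctanoic acid

Counting along the main chain through the –COOH group gives 8 carbons: the parent is octane.
The principal characteristic group is a carboxylic acid (terminal –COOH), named with the suffix -oic acid.
The numbering direction is chosen so that the carboxylic acid carbon is C-1 by definition.
This places an ethyl group at C-5; an iodo group at C-4; a methyl group at C-4.
Substituent prefixes are cited in alphabetical order (multiplying prefixes like di-/tri- are ignored for ordering).
The name is 5-ethyl-4-iodo-4-methyloctanoic acid.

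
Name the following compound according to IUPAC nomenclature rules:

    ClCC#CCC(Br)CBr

5,6-dibromo-1-chlorohex-2-yne

The longest chain bearing the multiple bond is 6 carbons long (hexane).
The chain contains a C≡C triple bond, so the unsaturation ending is -yne.
The numbering direction is chosen so that numbering from this end puts the triple bond at C-2 rather than C-4.
This places the triple bond between C-2 and C-3; bromo groups at C-5 and C-6; a chloro group at C-1.
The substituents are ordered alphabetically, ignoring any di-/tri- multipliers.
The name is 5,6-dibromo-1-chlorohex-2-yne.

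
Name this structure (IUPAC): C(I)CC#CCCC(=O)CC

Counting along the main chain through the carbonyl and the multiple bond gives 9 carbons: the parent is nonane.
The highest-priority functional group is a ketone (C=O on an internal carbon), so the name ends in -one.
The chain contains a C≡C triple bond, so the unsaturation ending is -yne.
Choose the numbering such that numbering from this end puts the carbonyl group at C-3 rather than C-7.
This places the carbonyl at C-3; the triple bond between C-6 and C-7; an iodo group at C-9.
The name is 9-iodonon-6-yn-3-one.

9-iodonon-6-yn-3-one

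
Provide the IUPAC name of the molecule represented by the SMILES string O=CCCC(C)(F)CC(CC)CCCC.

The longest carbon chain that includes the –CHO group has 10 carbons, so the parent hydride is decane.
An aldehyde (terminal –CHO) is the principal characteristic group, giving the suffix -al.
Choose the numbering such that the aldehyde carbon is C-1 by definition.
With this numbering: an ethyl group at C-6; a fluoro group at C-4; a methyl group at C-4.
The substituents are ordered alphabetically, ignoring any di-/tri- multipliers.
Assembling the pieces gives 6-ethyl-4-fluoro-4-methyldecanal.

6-ethyl-4-fluoro-4-methyldecanal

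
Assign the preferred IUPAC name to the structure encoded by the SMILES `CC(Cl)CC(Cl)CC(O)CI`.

Counting along the main chain through the –OH group gives 7 carbons: the parent is heptane.
The principal characteristic group is an alcohol (–OH), named with the suffix -ol.
Number the chain so that numbering from this end puts the hydroxyl group at C-2 rather than C-6.
That gives the hydroxyl at C-2; chloro groups at C-4 and C-6; an iodo group at C-1.
Prefixes are listed alphabetically: chloro, iodo.
The name is 4,6-dichloro-1-iodoheptan-2-ol.

4,6-dichloro-1-iodoheptan-2-ol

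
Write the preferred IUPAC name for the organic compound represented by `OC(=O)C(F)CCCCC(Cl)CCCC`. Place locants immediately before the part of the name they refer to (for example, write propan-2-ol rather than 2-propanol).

Counting along the main chain through the –COOH group gives 11 carbons: the parent is undecane.
A carboxylic acid (terminal –COOH) is the principal characteristic group, giving the suffix -oic acid.
Choose the numbering such that the carboxylic acid carbon is C-1 by definition.
With this numbering: a chloro group at C-7; a fluoro group at C-2.
Prefixes are listed alphabetically: chloro, fluoro.
Assembling the pieces gives 7-chloro-2-fluoroundecanoic acid.

7-chloro-2-fluoroundecanoic acid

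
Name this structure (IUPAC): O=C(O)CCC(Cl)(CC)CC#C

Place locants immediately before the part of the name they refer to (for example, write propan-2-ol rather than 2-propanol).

The longest carbon chain that includes the –COOH group and the multiple bond has 7 carbons, so the parent hydride is heptane.
A carboxylic acid (terminal –COOH) is the principal characteristic group, giving the suffix -oic acid.
There is one C≡C triple bond, indicated by the ending -yne.
Number the chain so that the carboxylic acid carbon is C-1 by definition.
With this numbering: the triple bond between C-6 and C-7; a chloro group at C-4; an ethyl group at C-4.
The substituents are ordered alphabetically, ignoring any di-/tri- multipliers.
The name is 4-chloro-4-ethylhept-6-ynoic acid.

4-chloro-4-ethylhept-6-ynoic acid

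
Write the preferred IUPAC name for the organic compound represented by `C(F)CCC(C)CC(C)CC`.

1-fluoro-4,6-dimethyloctane

The longest carbon chain is 8 atoms: the parent is octane.
Choose the numbering such that the substituent locant set {1,4,6} is lower than {3,5,8} at the first point of difference.
With this numbering: a fluoro group at C-1; methyl groups at C-4 and C-6.
The substituents are ordered alphabetically, ignoring any di-/tri- multipliers.
The name is 1-fluoro-4,6-dimethyloctane.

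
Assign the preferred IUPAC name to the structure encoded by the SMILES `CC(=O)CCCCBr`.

Counting along the main chain through the carbonyl gives 6 carbons: the parent is hexane.
The principal characteristic group is a ketone (C=O on an internal carbon), named with the suffix -one.
The numbering direction is chosen so that numbering from this end puts the carbonyl group at C-2 rather than C-5.
This places the carbonyl at C-2; a bromo group at C-6.
Assembling the pieces gives 6-bromohexan-2-one.

6-bromohexan-2-one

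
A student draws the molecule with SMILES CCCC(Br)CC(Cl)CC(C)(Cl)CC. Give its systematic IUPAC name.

7-bromo-3,5-dichloro-3-methyldecane

The longest carbon chain is 10 atoms: the parent is decane.
Number the chain so that the substituent locant set {3,3,5,7} is lower than {4,6,8,8} at the first point of difference.
That gives a bromo group at C-7; chloro groups at C-3 and C-5; a methyl group at C-3.
The substituents are ordered alphabetically, ignoring any di-/tri- multipliers.
Putting it together: 7-bromo-3,5-dichloro-3-methyldecane.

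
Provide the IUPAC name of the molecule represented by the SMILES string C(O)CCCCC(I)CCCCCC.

6-iodododecan-1-ol

The longest carbon chain that includes the –OH group has 12 carbons, so the parent hydride is dodecane.
The principal characteristic group is an alcohol (–OH), named with the suffix -ol.
The numbering direction is chosen so that numbering from this end puts the hydroxyl group at C-1 rather than C-12.
This places the hydroxyl at C-1; an iodo group at C-6.
Assembling the pieces gives 6-iodododecan-1-ol.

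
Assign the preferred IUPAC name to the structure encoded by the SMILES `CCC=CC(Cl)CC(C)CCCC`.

Counting along the main chain through the multiple bond gives 11 carbons: the parent is undecane.
There is one C=C double bond, indicated by the ending -ene.
The numbering direction is chosen so that numbering from this end puts the double bond at C-3 rather than C-8.
That gives the double bond between C-3 and C-4; a chloro group at C-5; a methyl group at C-7.
The substituents are ordered alphabetically, ignoring any di-/tri- multipliers.
Putting it together: 5-chloro-7-methylundec-3-ene.

5-chloro-7-methylundec-3-ene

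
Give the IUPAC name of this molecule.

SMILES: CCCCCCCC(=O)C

The longest chain bearing the carbonyl is 9 carbons long (nonane).
The highest-priority functional group is a ketone (C=O on an internal carbon), so the name ends in -one.
The numbering direction is chosen so that numbering from this end puts the carbonyl group at C-2 rather than C-8.
With this numbering: the carbonyl at C-2.
The name is nonan-2-one.

nonan-2-one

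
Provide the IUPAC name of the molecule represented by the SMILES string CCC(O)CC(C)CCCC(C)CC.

5,9-dimethylundecan-3-ol

The longest chain bearing the –OH group is 11 carbons long (undecane).
An alcohol (–OH) is the principal characteristic group, giving the suffix -ol.
Number the chain so that numbering from this end puts the hydroxyl group at C-3 rather than C-9.
That gives the hydroxyl at C-3; methyl groups at C-5 and C-9.
The name is 5,9-dimethylundecan-3-ol.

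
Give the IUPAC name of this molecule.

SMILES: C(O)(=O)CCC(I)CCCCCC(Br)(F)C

The longest carbon chain that includes the –COOH group has 11 carbons, so the parent hydride is undecane.
A carboxylic acid (terminal –COOH) is the principal characteristic group, giving the suffix -oic acid.
The numbering direction is chosen so that the carboxylic acid carbon is C-1 by definition.
With this numbering: a bromo group at C-10; a fluoro group at C-10; an iodo group at C-4.
Prefixes are listed alphabetically: bromo, fluoro, iodo.
Putting it together: 10-bromo-10-fluoro-4-iodoundecanoic acid.

10-bromo-10-fluoro-4-iodoundecanoic acid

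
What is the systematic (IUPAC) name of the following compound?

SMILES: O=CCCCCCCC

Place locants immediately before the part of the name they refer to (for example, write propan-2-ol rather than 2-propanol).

octanal

Counting along the main chain through the –CHO group gives 8 carbons: the parent is octane.
An aldehyde (terminal –CHO) is the principal characteristic group, giving the suffix -al.
Choose the numbering such that the aldehyde carbon is C-1 by definition.
The name is octanal.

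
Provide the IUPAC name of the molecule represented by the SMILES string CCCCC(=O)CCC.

octan-4-one

The longest carbon chain that includes the carbonyl has 8 carbons, so the parent hydride is octane.
A ketone (C=O on an internal carbon) is the principal characteristic group, giving the suffix -one.
The numbering direction is chosen so that numbering from this end puts the carbonyl group at C-4 rather than C-5.
This places the carbonyl at C-4.
The name is octan-4-one.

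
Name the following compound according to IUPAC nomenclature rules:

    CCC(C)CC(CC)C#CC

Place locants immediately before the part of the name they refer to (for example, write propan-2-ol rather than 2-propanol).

Counting along the main chain through the multiple bond gives 8 carbons: the parent is octane.
There is one C≡C triple bond, indicated by the ending -yne.
The numbering direction is chosen so that numbering from this end puts the triple bond at C-2 rather than C-6.
That gives the triple bond between C-2 and C-3; an ethyl group at C-4; a methyl group at C-6.
The substituents are ordered alphabetically, ignoring any di-/tri- multipliers.
Assembling the pieces gives 4-ethyl-6-methyloct-2-yne.

4-ethyl-6-methyloct-2-yne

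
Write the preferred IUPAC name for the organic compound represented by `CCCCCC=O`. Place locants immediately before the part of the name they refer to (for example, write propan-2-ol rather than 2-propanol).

The longest carbon chain that includes the –CHO group has 6 carbons, so the parent hydride is hexane.
The principal characteristic group is an aldehyde (terminal –CHO), named with the suffix -al.
Choose the numbering such that the aldehyde carbon is C-1 by definition.
Putting it together: hexanal.

hexanal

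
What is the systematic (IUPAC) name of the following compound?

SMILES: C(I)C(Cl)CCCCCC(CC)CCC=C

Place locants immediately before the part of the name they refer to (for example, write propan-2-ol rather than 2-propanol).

The longest carbon chain that includes the multiple bond has 12 carbons, so the parent hydride is dodecane.
There is one C=C double bond, indicated by the ending -ene.
Number the chain so that numbering from this end puts the double bond at C-1 rather than C-11.
With this numbering: the double bond between C-1 and C-2; a chloro group at C-11; an ethyl group at C-5; an iodo group at C-12.
The substituents are ordered alphabetically, ignoring any di-/tri- multipliers.
The name is 11-chloro-5-ethyl-12-iodododec-1-ene.

11-chloro-5-ethyl-12-iodododec-1-ene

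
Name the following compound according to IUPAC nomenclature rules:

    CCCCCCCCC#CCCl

1-chloroundec-2-yne

Counting along the main chain through the multiple bond gives 11 carbons: the parent is undecane.
The chain contains a C≡C triple bond, so the unsaturation ending is -yne.
Choose the numbering such that numbering from this end puts the triple bond at C-2 rather than C-9.
This places the triple bond between C-2 and C-3; a chloro group at C-1.
The name is 1-chloroundec-2-yne.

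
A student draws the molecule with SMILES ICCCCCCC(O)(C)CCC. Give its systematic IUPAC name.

The longest carbon chain that includes the –OH group has 10 carbons, so the parent hydride is decane.
An alcohol (–OH) is the principal characteristic group, giving the suffix -ol.
Choose the numbering such that numbering from this end puts the hydroxyl group at C-4 rather than C-7.
With this numbering: the hydroxyl at C-4; an iodo group at C-10; a methyl group at C-4.
Substituent prefixes are cited in alphabetical order (multiplying prefixes like di-/tri- are ignored for ordering).
Putting it together: 10-iodo-4-methyldecan-4-ol.

10-iodo-4-methyldecan-4-ol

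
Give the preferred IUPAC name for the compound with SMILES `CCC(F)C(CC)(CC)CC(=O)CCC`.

The longest carbon chain that includes the carbonyl has 9 carbons, so the parent hydride is nonane.
The highest-priority functional group is a ketone (C=O on an internal carbon), so the name ends in -one.
Choose the numbering such that numbering from this end puts the carbonyl group at C-4 rather than C-6.
That gives the carbonyl at C-4; two ethyl groups at C-6; a fluoro group at C-7.
The substituents are ordered alphabetically, ignoring any di-/tri- multipliers.
Putting it together: 6,6-diethyl-7-fluorononan-4-one.

6,6-diethyl-7-fluorononan-4-one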